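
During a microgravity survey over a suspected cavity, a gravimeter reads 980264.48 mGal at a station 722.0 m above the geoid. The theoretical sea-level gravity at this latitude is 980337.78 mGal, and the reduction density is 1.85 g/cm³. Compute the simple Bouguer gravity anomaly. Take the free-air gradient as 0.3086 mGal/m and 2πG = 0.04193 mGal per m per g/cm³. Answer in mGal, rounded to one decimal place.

93.5

Free-air correction = 0.3086 × 722.0 = 222.81 mGal
Free-air anomaly = 980264.48 − 980337.78 + (222.81) = 149.51 mGal
Bouguer slab correction = 0.04193 × 1.85 × 722.0 = 56.01 mGal
Simple Bouguer anomaly = 149.51 − (56.01) = 93.50 mGal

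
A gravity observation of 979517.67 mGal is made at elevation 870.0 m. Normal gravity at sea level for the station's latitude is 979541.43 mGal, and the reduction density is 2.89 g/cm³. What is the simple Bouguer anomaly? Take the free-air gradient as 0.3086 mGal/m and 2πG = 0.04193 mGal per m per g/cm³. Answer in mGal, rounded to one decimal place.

139.3

Free-air correction = 0.3086 × 870.0 = 268.48 mGal
Free-air anomaly = 979517.67 − 979541.43 + (268.48) = 244.72 mGal
Bouguer slab correction = 0.04193 × 2.89 × 870.0 = 105.42 mGal
Simple Bouguer anomaly = 244.72 − (105.42) = 139.30 mGal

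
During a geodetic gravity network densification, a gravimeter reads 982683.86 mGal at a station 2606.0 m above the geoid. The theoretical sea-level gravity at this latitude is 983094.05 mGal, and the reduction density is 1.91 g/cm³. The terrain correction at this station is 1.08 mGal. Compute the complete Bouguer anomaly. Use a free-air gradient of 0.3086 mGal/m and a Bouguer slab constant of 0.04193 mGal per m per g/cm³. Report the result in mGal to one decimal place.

186.4

Free-air correction = 0.3086 × 2606.0 = 804.21 mGal
Free-air anomaly = 982683.86 − 983094.05 + (804.21) = 394.02 mGal
Bouguer slab correction = 0.04193 × 1.91 × 2606.0 = 208.70 mGal
Simple Bouguer anomaly = 394.02 − (208.70) = 185.32 mGal
Complete Bouguer anomaly = 185.32 + 1.08 = 186.40 mGal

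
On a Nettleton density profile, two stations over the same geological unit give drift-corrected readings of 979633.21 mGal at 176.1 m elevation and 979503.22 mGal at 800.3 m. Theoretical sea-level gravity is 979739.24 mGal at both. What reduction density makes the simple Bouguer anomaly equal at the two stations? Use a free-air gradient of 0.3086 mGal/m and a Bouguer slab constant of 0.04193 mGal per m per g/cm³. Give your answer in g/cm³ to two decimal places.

Δg_obs = 979503.22 − 979633.21 = -129.99 mGal over Δh = 800.3 − 176.1 = 624.2 m
Equal Bouguer anomalies ⇒ Δg_obs + (0.3086 − 0.04193ρ)·Δh = 0
0.3086 − 0.04193ρ = −Δg_obs/Δh = 0.20825
ρ = (0.3086 − 0.20825) / 0.04193 = 2.39 g/cm³

2.39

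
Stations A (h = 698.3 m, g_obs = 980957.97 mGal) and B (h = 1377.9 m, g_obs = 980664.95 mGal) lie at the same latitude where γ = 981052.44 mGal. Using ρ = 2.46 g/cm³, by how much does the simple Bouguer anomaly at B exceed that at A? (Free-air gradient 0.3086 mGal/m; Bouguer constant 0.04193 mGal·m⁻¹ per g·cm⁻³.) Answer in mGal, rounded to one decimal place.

Δg_SB(A) = 980957.97 − 981052.44 + 0.3086×698.3 − 0.04193×2.46×698.3 = 49.00 mGal
Δg_SB(B) = 980664.95 − 981052.44 + 0.3086×1377.9 − 0.04193×2.46×1377.9 = -104.40 mGal
Difference = -104.40 − (49.00) = -153.40 mGal

-153.4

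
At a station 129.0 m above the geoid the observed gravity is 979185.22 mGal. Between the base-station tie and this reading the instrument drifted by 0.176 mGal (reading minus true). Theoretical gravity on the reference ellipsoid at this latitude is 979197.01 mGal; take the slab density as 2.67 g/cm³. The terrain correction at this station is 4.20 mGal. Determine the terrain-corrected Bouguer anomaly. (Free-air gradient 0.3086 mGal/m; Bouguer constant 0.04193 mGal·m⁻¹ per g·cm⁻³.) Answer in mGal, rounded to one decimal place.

17.6

Drift-corrected reading = 979185.22 − (0.176) = 979185.044 mGal
Free-air correction = 0.3086 × 129.0 = 39.81 mGal
Free-air anomaly = 979185.044 − 979197.01 + (39.81) = 27.844 mGal
Bouguer slab correction = 0.04193 × 2.67 × 129.0 = 14.44 mGal
Simple Bouguer anomaly = 27.844 − (14.44) = 13.404 mGal
Complete Bouguer anomaly = 13.404 + 4.20 = 17.604 mGal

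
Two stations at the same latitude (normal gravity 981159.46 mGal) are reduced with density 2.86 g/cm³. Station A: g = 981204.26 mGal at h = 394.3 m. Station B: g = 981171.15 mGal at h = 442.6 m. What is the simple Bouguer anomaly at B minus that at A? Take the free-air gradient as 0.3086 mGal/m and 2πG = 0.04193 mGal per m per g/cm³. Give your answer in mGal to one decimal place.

-24.0

Δg_SB(A) = 981204.26 − 981159.46 + 0.3086×394.3 − 0.04193×2.86×394.3 = 119.20 mGal
Δg_SB(B) = 981171.15 − 981159.46 + 0.3086×442.6 − 0.04193×2.86×442.6 = 95.20 mGal
Difference = 95.20 − (119.20) = -24.00 mGal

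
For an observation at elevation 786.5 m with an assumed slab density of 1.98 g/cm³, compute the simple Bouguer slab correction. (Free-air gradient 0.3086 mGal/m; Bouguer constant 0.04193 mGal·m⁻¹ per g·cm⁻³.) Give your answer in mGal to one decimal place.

Bouguer slab correction = 0.04193 × 1.98 × 786.5 = 65.3 mGal

65.3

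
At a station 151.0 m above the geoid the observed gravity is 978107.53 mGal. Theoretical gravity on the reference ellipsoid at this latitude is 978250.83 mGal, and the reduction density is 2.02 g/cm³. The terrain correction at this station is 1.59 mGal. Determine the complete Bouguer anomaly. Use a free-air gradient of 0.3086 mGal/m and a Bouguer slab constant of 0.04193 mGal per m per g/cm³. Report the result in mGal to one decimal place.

-107.9

Free-air correction = 0.3086 × 151.0 = 46.60 mGal
Free-air anomaly = 978107.53 − 978250.83 + (46.60) = -96.70 mGal
Bouguer slab correction = 0.04193 × 2.02 × 151.0 = 12.79 mGal
Simple Bouguer anomaly = -96.70 − (12.79) = -109.49 mGal
Complete Bouguer anomaly = -109.49 + 1.59 = -107.90 mGal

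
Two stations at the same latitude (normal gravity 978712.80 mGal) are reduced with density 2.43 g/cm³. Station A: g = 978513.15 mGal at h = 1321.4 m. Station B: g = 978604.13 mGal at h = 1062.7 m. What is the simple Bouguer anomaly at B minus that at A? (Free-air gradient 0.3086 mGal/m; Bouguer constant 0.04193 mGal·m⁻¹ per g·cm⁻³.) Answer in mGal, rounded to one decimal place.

37.5

Δg_SB(A) = 978513.15 − 978712.80 + 0.3086×1321.4 − 0.04193×2.43×1321.4 = 73.50 mGal
Δg_SB(B) = 978604.13 − 978712.80 + 0.3086×1062.7 − 0.04193×2.43×1062.7 = 111.00 mGal
Difference = 111.00 − (73.50) = 37.50 mGal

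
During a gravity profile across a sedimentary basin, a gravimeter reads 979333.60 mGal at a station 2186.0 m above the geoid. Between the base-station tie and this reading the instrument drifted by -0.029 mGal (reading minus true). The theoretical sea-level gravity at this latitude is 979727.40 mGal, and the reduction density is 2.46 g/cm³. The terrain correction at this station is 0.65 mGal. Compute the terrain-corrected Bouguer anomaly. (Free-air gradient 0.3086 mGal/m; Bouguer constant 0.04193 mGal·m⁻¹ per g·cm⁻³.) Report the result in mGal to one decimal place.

56.0

Drift-corrected reading = 979333.60 − (-0.029) = 979333.629 mGal
Free-air correction = 0.3086 × 2186.0 = 674.60 mGal
Free-air anomaly = 979333.629 − 979727.40 + (674.60) = 280.829 mGal
Bouguer slab correction = 0.04193 × 2.46 × 2186.0 = 225.48 mGal
Simple Bouguer anomaly = 280.829 − (225.48) = 55.349 mGal
Complete Bouguer anomaly = 55.349 + 0.65 = 55.999 mGal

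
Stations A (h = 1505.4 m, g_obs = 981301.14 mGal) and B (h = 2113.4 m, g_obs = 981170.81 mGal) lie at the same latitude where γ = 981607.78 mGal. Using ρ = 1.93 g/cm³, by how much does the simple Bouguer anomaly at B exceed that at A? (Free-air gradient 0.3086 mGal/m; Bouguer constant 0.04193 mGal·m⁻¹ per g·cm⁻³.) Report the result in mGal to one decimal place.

Δg_SB(A) = 981301.14 − 981607.78 + 0.3086×1505.4 − 0.04193×1.93×1505.4 = 36.10 mGal
Δg_SB(B) = 981170.81 − 981607.78 + 0.3086×2113.4 − 0.04193×1.93×2113.4 = 44.20 mGal
Difference = 44.20 − (36.10) = 8.10 mGal

8.1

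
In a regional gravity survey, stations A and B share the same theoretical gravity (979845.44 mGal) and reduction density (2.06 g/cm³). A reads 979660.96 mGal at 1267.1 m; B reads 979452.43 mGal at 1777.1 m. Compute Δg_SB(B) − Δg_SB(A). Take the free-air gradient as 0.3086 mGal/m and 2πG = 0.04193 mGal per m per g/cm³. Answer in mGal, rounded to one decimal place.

Δg_SB(A) = 979660.96 − 979845.44 + 0.3086×1267.1 − 0.04193×2.06×1267.1 = 97.10 mGal
Δg_SB(B) = 979452.43 − 979845.44 + 0.3086×1777.1 − 0.04193×2.06×1777.1 = 1.90 mGal
Difference = 1.90 − (97.10) = -95.20 mGal

-95.2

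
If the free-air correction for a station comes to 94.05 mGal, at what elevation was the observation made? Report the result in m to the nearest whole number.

305

h = 94.05 / 0.3086 = 304.76 m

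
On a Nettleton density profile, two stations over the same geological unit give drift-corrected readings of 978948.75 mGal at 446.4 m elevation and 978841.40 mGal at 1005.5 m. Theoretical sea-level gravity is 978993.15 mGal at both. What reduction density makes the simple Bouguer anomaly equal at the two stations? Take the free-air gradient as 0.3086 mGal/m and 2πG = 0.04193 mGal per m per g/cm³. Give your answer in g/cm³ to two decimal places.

Δg_obs = 978841.40 − 978948.75 = -107.35 mGal over Δh = 1005.5 − 446.4 = 559.1 m
Equal Bouguer anomalies ⇒ Δg_obs + (0.3086 − 0.04193ρ)·Δh = 0
0.3086 − 0.04193ρ = −Δg_obs/Δh = 0.19201
ρ = (0.3086 − 0.19201) / 0.04193 = 2.78 g/cm³

2.78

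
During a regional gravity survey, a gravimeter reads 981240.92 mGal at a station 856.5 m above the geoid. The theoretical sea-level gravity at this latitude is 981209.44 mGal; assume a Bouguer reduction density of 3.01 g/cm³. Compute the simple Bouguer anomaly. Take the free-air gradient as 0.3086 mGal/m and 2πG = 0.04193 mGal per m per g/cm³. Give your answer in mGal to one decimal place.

187.7

Free-air correction = 0.3086 × 856.5 = 264.32 mGal
Free-air anomaly = 981240.92 − 981209.44 + (264.32) = 295.80 mGal
Bouguer slab correction = 0.04193 × 3.01 × 856.5 = 108.10 mGal
Simple Bouguer anomaly = 295.80 − (108.10) = 187.70 mGal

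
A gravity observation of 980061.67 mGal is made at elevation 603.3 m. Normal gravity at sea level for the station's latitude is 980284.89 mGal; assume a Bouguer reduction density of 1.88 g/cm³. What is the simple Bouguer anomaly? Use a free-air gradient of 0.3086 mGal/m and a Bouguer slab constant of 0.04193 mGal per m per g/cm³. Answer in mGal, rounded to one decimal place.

-84.6

Free-air correction = 0.3086 × 603.3 = 186.18 mGal
Free-air anomaly = 980061.67 − 980284.89 + (186.18) = -37.04 mGal
Bouguer slab correction = 0.04193 × 1.88 × 603.3 = 47.56 mGal
Simple Bouguer anomaly = -37.04 − (47.56) = -84.60 mGal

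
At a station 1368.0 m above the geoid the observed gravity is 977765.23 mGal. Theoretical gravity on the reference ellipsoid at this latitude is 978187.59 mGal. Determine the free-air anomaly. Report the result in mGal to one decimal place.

Free-air correction = 0.3086 × 1368.0 = 422.16 mGal
Free-air anomaly = 977765.23 − 978187.59 + (422.16) = -0.20 mGal

-0.2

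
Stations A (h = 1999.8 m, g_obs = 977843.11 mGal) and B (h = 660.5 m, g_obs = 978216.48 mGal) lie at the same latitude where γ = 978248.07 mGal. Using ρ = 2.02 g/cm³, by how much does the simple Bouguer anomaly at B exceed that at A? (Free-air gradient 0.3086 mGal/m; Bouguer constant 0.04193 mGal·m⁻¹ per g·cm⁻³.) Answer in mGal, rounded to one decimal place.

Δg_SB(A) = 977843.11 − 978248.07 + 0.3086×1999.8 − 0.04193×2.02×1999.8 = 42.80 mGal
Δg_SB(B) = 978216.48 − 978248.07 + 0.3086×660.5 − 0.04193×2.02×660.5 = 116.30 mGal
Difference = 116.30 − (42.80) = 73.50 mGal

73.5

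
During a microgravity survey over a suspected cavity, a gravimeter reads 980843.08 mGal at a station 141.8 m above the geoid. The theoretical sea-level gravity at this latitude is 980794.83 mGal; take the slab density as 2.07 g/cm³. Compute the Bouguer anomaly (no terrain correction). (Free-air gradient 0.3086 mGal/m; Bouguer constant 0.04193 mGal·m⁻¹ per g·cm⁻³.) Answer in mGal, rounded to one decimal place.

Free-air correction = 0.3086 × 141.8 = 43.76 mGal
Free-air anomaly = 980843.08 − 980794.83 + (43.76) = 92.01 mGal
Bouguer slab correction = 0.04193 × 2.07 × 141.8 = 12.31 mGal
Simple Bouguer anomaly = 92.01 − (12.31) = 79.70 mGal

79.7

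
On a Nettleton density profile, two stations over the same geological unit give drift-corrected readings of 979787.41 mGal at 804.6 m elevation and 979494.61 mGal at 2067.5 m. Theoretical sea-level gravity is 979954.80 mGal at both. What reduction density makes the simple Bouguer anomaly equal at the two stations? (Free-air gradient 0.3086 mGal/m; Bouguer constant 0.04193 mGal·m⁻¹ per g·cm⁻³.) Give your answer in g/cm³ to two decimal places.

Δg_obs = 979494.61 − 979787.41 = -292.80 mGal over Δh = 2067.5 − 804.6 = 1262.9 m
Equal Bouguer anomalies ⇒ Δg_obs + (0.3086 − 0.04193ρ)·Δh = 0
0.3086 − 0.04193ρ = −Δg_obs/Δh = 0.23185
ρ = (0.3086 − 0.23185) / 0.04193 = 1.83 g/cm³

1.83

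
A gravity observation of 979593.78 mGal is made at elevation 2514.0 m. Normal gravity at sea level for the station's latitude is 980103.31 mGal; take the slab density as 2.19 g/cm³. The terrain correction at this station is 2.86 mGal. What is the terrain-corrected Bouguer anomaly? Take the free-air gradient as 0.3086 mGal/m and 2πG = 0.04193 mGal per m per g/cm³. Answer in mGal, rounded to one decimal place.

38.3

Free-air correction = 0.3086 × 2514.0 = 775.82 mGal
Free-air anomaly = 979593.78 − 980103.31 + (775.82) = 266.29 mGal
Bouguer slab correction = 0.04193 × 2.19 × 2514.0 = 230.85 mGal
Simple Bouguer anomaly = 266.29 − (230.85) = 35.44 mGal
Complete Bouguer anomaly = 35.44 + 2.86 = 38.30 mGal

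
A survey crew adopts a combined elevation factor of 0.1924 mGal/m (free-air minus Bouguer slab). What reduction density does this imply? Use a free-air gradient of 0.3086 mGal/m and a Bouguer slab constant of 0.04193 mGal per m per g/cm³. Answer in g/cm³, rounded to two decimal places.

2.77

0.1924 = 0.3086 − 0.04193 × ρ
ρ = (0.3086 − 0.1924) / 0.04193 = 2.77 g/cm³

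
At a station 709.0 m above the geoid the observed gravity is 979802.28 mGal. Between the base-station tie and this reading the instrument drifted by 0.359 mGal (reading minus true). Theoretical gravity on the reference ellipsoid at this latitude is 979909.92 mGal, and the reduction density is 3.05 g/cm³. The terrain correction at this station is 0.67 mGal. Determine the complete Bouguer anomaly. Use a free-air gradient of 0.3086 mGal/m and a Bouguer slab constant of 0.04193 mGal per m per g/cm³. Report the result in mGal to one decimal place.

Drift-corrected reading = 979802.28 − (0.359) = 979801.921 mGal
Free-air correction = 0.3086 × 709.0 = 218.80 mGal
Free-air anomaly = 979801.921 − 979909.92 + (218.80) = 110.801 mGal
Bouguer slab correction = 0.04193 × 3.05 × 709.0 = 90.67 mGal
Simple Bouguer anomaly = 110.801 − (90.67) = 20.131 mGal
Complete Bouguer anomaly = 20.131 + 0.67 = 20.801 mGal

20.8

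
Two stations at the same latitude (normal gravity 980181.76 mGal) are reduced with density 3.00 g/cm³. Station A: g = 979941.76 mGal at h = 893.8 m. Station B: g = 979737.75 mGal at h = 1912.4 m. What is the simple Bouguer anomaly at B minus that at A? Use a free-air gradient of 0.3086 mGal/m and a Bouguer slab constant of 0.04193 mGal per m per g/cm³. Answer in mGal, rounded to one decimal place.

-17.8

Δg_SB(A) = 979941.76 − 980181.76 + 0.3086×893.8 − 0.04193×3.00×893.8 = -76.60 mGal
Δg_SB(B) = 979737.75 − 980181.76 + 0.3086×1912.4 − 0.04193×3.00×1912.4 = -94.40 mGal
Difference = -94.40 − (-76.60) = -17.80 mGal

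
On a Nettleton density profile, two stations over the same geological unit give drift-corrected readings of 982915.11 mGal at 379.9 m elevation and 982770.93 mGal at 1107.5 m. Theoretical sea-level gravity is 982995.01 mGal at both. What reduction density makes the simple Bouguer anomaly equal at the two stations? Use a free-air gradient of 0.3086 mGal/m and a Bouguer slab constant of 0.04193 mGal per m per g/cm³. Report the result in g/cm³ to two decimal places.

Δg_obs = 982770.93 − 982915.11 = -144.18 mGal over Δh = 1107.5 − 379.9 = 727.6 m
Equal Bouguer anomalies ⇒ Δg_obs + (0.3086 − 0.04193ρ)·Δh = 0
0.3086 − 0.04193ρ = −Δg_obs/Δh = 0.19816
ρ = (0.3086 − 0.19816) / 0.04193 = 2.63 g/cm³

2.63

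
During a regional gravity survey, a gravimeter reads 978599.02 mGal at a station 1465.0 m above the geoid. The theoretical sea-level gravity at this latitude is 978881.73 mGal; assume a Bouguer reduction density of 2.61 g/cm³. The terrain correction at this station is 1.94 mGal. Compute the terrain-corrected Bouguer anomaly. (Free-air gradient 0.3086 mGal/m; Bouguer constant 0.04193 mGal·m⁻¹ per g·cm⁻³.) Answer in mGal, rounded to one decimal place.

11.0

Free-air correction = 0.3086 × 1465.0 = 452.10 mGal
Free-air anomaly = 978599.02 − 978881.73 + (452.10) = 169.39 mGal
Bouguer slab correction = 0.04193 × 2.61 × 1465.0 = 160.33 mGal
Simple Bouguer anomaly = 169.39 − (160.33) = 9.06 mGal
Complete Bouguer anomaly = 9.06 + 1.94 = 11.00 mGal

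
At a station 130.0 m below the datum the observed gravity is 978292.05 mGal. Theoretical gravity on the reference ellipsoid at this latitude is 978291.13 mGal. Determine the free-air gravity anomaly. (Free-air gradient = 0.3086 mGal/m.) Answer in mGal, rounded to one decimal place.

Free-air correction = 0.3086 × -130.0 = -40.12 mGal
Free-air anomaly = 978292.05 − 978291.13 + (-40.12) = -39.20 mGal

-39.2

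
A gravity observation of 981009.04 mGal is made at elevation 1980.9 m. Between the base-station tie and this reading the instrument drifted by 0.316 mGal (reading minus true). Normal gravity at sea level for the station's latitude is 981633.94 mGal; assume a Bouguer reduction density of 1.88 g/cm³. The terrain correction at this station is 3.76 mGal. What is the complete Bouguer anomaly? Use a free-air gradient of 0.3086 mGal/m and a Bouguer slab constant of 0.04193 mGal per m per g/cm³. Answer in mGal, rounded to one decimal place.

-166.3

Drift-corrected reading = 981009.04 − (0.316) = 981008.724 mGal
Free-air correction = 0.3086 × 1980.9 = 611.31 mGal
Free-air anomaly = 981008.724 − 981633.94 + (611.31) = -13.906 mGal
Bouguer slab correction = 0.04193 × 1.88 × 1980.9 = 156.15 mGal
Simple Bouguer anomaly = -13.906 − (156.15) = -170.056 mGal
Complete Bouguer anomaly = -170.056 + 3.76 = -166.296 mGal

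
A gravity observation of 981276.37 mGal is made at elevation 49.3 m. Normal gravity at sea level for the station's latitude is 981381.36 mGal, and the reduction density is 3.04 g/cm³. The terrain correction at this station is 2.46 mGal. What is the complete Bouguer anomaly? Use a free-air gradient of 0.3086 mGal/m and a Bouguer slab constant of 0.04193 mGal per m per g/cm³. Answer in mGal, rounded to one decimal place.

Free-air correction = 0.3086 × 49.3 = 15.21 mGal
Free-air anomaly = 981276.37 − 981381.36 + (15.21) = -89.78 mGal
Bouguer slab correction = 0.04193 × 3.04 × 49.3 = 6.28 mGal
Simple Bouguer anomaly = -89.78 − (6.28) = -96.06 mGal
Complete Bouguer anomaly = -96.06 + 2.46 = -93.60 mGal

-93.6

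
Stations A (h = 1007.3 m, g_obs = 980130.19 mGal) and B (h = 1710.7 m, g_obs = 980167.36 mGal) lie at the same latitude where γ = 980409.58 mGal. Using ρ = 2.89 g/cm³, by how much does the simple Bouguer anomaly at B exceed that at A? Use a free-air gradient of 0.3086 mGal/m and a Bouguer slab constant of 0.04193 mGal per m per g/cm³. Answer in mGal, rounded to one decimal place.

Δg_SB(A) = 980130.19 − 980409.58 + 0.3086×1007.3 − 0.04193×2.89×1007.3 = -90.60 mGal
Δg_SB(B) = 980167.36 − 980409.58 + 0.3086×1710.7 − 0.04193×2.89×1710.7 = 78.40 mGal
Difference = 78.40 − (-90.60) = 169.00 mGal

169.0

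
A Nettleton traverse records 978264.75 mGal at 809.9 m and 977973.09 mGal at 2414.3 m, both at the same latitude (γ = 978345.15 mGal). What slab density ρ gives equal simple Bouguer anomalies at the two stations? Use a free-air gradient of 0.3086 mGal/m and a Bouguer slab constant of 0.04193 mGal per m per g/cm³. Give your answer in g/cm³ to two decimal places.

3.02

Δg_obs = 977973.09 − 978264.75 = -291.66 mGal over Δh = 2414.3 − 809.9 = 1604.4 m
Equal Bouguer anomalies ⇒ Δg_obs + (0.3086 − 0.04193ρ)·Δh = 0
0.3086 − 0.04193ρ = −Δg_obs/Δh = 0.18179
ρ = (0.3086 − 0.18179) / 0.04193 = 3.02 g/cm³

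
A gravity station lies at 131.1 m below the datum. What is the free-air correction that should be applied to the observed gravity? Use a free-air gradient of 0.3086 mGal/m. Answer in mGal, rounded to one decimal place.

Free-air correction = 0.3086 × -131.1 = -40.5 mGal

-40.5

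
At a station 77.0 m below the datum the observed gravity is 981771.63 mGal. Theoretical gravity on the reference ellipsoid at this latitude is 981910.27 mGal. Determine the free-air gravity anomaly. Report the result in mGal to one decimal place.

Free-air correction = 0.3086 × -77.0 = -23.76 mGal
Free-air anomaly = 981771.63 − 981910.27 + (-23.76) = -162.40 mGal

-162.4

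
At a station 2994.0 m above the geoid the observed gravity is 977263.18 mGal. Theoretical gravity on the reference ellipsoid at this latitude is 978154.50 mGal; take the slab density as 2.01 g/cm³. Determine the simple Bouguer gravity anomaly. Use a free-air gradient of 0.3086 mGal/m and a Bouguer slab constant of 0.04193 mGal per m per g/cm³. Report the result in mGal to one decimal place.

-219.7

Free-air correction = 0.3086 × 2994.0 = 923.95 mGal
Free-air anomaly = 977263.18 − 978154.50 + (923.95) = 32.63 mGal
Bouguer slab correction = 0.04193 × 2.01 × 2994.0 = 252.33 mGal
Simple Bouguer anomaly = 32.63 − (252.33) = -219.70 mGal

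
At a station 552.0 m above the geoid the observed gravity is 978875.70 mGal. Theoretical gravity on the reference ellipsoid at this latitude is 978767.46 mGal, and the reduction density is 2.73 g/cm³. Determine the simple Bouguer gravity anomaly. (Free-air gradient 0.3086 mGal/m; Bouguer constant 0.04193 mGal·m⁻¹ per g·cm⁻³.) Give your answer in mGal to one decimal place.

215.4

Free-air correction = 0.3086 × 552.0 = 170.35 mGal
Free-air anomaly = 978875.70 − 978767.46 + (170.35) = 278.59 mGal
Bouguer slab correction = 0.04193 × 2.73 × 552.0 = 63.19 mGal
Simple Bouguer anomaly = 278.59 − (63.19) = 215.40 mGal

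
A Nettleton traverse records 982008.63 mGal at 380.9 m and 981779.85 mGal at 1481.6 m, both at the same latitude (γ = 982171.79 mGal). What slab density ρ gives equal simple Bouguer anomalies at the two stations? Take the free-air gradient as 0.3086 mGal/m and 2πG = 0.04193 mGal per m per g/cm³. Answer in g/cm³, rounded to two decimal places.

Δg_obs = 981779.85 − 982008.63 = -228.78 mGal over Δh = 1481.6 − 380.9 = 1100.7 m
Equal Bouguer anomalies ⇒ Δg_obs + (0.3086 − 0.04193ρ)·Δh = 0
0.3086 − 0.04193ρ = −Δg_obs/Δh = 0.20785
ρ = (0.3086 − 0.20785) / 0.04193 = 2.40 g/cm³

2.40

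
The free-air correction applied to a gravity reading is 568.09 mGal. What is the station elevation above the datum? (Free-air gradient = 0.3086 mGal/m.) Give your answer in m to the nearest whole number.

h = 568.09 / 0.3086 = 1840.86 m

1841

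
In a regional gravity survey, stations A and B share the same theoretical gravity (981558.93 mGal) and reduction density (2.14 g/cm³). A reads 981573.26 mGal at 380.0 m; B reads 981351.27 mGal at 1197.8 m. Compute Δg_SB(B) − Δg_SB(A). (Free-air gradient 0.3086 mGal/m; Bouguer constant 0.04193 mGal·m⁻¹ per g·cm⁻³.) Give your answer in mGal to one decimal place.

Δg_SB(A) = 981573.26 − 981558.93 + 0.3086×380.0 − 0.04193×2.14×380.0 = 97.50 mGal
Δg_SB(B) = 981351.27 − 981558.93 + 0.3086×1197.8 − 0.04193×2.14×1197.8 = 54.50 mGal
Difference = 54.50 − (97.50) = -43.00 mGal

-43.0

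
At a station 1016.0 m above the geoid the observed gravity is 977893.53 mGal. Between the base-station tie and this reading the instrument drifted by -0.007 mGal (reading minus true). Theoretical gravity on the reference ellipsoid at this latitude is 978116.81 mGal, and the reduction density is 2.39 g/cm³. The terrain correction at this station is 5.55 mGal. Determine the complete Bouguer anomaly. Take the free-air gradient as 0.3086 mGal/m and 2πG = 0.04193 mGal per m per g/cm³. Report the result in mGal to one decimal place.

-6.0

Drift-corrected reading = 977893.53 − (-0.007) = 977893.537 mGal
Free-air correction = 0.3086 × 1016.0 = 313.54 mGal
Free-air anomaly = 977893.537 − 978116.81 + (313.54) = 90.267 mGal
Bouguer slab correction = 0.04193 × 2.39 × 1016.0 = 101.82 mGal
Simple Bouguer anomaly = 90.267 − (101.82) = -11.553 mGal
Complete Bouguer anomaly = -11.553 + 5.55 = -6.003 mGal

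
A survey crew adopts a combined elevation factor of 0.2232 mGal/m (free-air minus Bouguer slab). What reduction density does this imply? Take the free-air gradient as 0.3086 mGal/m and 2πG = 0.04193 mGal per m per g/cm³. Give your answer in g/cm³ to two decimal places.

2.04

0.2232 = 0.3086 − 0.04193 × ρ
ρ = (0.3086 − 0.2232) / 0.04193 = 2.04 g/cm³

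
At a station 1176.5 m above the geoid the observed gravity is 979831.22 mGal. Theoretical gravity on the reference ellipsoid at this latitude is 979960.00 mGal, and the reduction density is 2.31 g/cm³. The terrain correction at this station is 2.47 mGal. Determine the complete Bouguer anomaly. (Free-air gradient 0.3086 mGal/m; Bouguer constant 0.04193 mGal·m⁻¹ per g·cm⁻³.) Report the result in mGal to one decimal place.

Free-air correction = 0.3086 × 1176.5 = 363.07 mGal
Free-air anomaly = 979831.22 − 979960.00 + (363.07) = 234.29 mGal
Bouguer slab correction = 0.04193 × 2.31 × 1176.5 = 113.95 mGal
Simple Bouguer anomaly = 234.29 − (113.95) = 120.34 mGal
Complete Bouguer anomaly = 120.34 + 2.47 = 122.81 mGal

122.8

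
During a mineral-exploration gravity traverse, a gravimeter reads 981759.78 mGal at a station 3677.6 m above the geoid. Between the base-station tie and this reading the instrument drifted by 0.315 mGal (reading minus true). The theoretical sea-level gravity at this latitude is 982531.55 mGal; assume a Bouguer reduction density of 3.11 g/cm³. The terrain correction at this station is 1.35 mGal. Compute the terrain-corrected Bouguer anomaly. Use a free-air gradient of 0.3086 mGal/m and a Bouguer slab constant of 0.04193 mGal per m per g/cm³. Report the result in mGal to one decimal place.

Drift-corrected reading = 981759.78 − (0.315) = 981759.465 mGal
Free-air correction = 0.3086 × 3677.6 = 1134.91 mGal
Free-air anomaly = 981759.465 − 982531.55 + (1134.91) = 362.825 mGal
Bouguer slab correction = 0.04193 × 3.11 × 3677.6 = 479.57 mGal
Simple Bouguer anomaly = 362.825 − (479.57) = -116.745 mGal
Complete Bouguer anomaly = -116.745 + 1.35 = -115.395 mGal

-115.4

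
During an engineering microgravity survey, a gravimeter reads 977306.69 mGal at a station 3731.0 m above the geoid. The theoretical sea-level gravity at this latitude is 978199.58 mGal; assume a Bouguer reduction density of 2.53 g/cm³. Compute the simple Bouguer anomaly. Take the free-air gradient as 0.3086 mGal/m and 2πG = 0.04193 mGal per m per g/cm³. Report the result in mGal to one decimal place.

-137.3

Free-air correction = 0.3086 × 3731.0 = 1151.39 mGal
Free-air anomaly = 977306.69 − 978199.58 + (1151.39) = 258.50 mGal
Bouguer slab correction = 0.04193 × 2.53 × 3731.0 = 395.80 mGal
Simple Bouguer anomaly = 258.50 − (395.80) = -137.30 mGal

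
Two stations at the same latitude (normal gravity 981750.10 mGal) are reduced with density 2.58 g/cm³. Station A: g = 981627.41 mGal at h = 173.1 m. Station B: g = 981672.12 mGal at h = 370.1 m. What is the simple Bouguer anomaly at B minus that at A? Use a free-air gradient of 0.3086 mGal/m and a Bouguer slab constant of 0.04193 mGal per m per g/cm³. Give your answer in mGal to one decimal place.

84.2

Δg_SB(A) = 981627.41 − 981750.10 + 0.3086×173.1 − 0.04193×2.58×173.1 = -88.00 mGal
Δg_SB(B) = 981672.12 − 981750.10 + 0.3086×370.1 − 0.04193×2.58×370.1 = -3.80 mGal
Difference = -3.80 − (-88.00) = 84.20 mGal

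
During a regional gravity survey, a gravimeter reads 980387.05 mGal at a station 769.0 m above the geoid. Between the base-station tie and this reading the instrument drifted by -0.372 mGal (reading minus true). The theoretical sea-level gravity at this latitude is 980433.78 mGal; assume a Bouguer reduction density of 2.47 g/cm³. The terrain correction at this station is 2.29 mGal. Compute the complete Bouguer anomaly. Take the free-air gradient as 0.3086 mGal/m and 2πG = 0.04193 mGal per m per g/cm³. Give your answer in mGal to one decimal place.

113.6

Drift-corrected reading = 980387.05 − (-0.372) = 980387.422 mGal
Free-air correction = 0.3086 × 769.0 = 237.31 mGal
Free-air anomaly = 980387.422 − 980433.78 + (237.31) = 190.952 mGal
Bouguer slab correction = 0.04193 × 2.47 × 769.0 = 79.64 mGal
Simple Bouguer anomaly = 190.952 − (79.64) = 111.312 mGal
Complete Bouguer anomaly = 111.312 + 2.29 = 113.602 mGal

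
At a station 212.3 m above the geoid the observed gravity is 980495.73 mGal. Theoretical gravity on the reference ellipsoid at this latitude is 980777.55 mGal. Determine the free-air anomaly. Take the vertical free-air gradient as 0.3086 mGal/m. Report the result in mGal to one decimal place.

-216.3

Free-air correction = 0.3086 × 212.3 = 65.52 mGal
Free-air anomaly = 980495.73 − 980777.55 + (65.52) = -216.30 mGal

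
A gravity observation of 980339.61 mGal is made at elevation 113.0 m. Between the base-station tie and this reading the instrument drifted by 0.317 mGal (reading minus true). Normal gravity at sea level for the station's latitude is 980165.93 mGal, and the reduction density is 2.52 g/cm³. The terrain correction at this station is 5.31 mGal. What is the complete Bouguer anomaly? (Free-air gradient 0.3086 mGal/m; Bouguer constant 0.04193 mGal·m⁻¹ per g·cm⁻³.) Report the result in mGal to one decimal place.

201.6

Drift-corrected reading = 980339.61 − (0.317) = 980339.293 mGal
Free-air correction = 0.3086 × 113.0 = 34.87 mGal
Free-air anomaly = 980339.293 − 980165.93 + (34.87) = 208.233 mGal
Bouguer slab correction = 0.04193 × 2.52 × 113.0 = 11.94 mGal
Simple Bouguer anomaly = 208.233 − (11.94) = 196.293 mGal
Complete Bouguer anomaly = 196.293 + 5.31 = 201.603 mGal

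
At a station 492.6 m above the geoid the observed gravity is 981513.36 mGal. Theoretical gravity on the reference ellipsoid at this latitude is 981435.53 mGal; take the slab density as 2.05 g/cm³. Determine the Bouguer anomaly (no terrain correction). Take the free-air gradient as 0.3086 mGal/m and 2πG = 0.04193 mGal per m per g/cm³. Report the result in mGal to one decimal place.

Free-air correction = 0.3086 × 492.6 = 152.02 mGal
Free-air anomaly = 981513.36 − 981435.53 + (152.02) = 229.85 mGal
Bouguer slab correction = 0.04193 × 2.05 × 492.6 = 42.34 mGal
Simple Bouguer anomaly = 229.85 − (42.34) = 187.51 mGal

187.5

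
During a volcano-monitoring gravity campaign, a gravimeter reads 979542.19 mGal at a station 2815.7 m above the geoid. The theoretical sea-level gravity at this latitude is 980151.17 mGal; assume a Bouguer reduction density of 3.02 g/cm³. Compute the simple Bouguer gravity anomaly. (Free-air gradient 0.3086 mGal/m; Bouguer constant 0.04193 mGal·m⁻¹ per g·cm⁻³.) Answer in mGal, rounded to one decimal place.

-96.6

Free-air correction = 0.3086 × 2815.7 = 868.93 mGal
Free-air anomaly = 979542.19 − 980151.17 + (868.93) = 259.95 mGal
Bouguer slab correction = 0.04193 × 3.02 × 2815.7 = 356.55 mGal
Simple Bouguer anomaly = 259.95 − (356.55) = -96.60 mGal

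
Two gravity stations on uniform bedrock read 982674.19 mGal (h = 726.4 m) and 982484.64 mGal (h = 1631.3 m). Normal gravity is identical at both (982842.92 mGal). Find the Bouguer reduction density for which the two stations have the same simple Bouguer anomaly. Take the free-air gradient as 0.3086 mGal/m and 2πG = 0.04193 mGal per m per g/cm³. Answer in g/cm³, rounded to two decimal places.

Δg_obs = 982484.64 − 982674.19 = -189.55 mGal over Δh = 1631.3 − 726.4 = 904.9 m
Equal Bouguer anomalies ⇒ Δg_obs + (0.3086 − 0.04193ρ)·Δh = 0
0.3086 − 0.04193ρ = −Δg_obs/Δh = 0.20947
ρ = (0.3086 − 0.20947) / 0.04193 = 2.36 g/cm³

2.36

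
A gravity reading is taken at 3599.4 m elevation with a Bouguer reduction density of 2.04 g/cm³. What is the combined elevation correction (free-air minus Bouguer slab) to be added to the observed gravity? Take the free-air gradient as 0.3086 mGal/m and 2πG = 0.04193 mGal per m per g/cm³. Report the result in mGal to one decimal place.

802.9

Combined gradient = 0.3086 − 0.04193 × 2.04 = 0.2230628 mGal/m
Combined elevation correction = 0.2230628 × 3599.4 = 802.9 mGal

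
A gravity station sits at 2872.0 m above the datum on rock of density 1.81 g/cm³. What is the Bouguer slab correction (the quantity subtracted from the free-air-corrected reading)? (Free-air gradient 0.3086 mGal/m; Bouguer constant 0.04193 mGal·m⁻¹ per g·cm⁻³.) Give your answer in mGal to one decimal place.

Bouguer slab correction = 0.04193 × 1.81 × 2872.0 = 218.0 mGal

218.0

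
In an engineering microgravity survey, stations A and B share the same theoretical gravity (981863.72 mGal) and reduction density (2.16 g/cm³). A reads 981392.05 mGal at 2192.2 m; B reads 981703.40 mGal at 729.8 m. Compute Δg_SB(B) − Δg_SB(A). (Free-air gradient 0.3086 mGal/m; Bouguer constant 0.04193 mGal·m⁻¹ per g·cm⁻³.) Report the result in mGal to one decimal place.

-7.5

Δg_SB(A) = 981392.05 − 981863.72 + 0.3086×2192.2 − 0.04193×2.16×2192.2 = 6.30 mGal
Δg_SB(B) = 981703.40 − 981863.72 + 0.3086×729.8 − 0.04193×2.16×729.8 = -1.20 mGal
Difference = -1.20 − (6.30) = -7.50 mGal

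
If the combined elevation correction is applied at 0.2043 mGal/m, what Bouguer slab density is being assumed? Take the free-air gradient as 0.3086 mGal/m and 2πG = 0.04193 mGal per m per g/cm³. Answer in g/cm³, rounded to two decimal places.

2.49

0.2043 = 0.3086 − 0.04193 × ρ
ρ = (0.3086 − 0.2043) / 0.04193 = 2.49 g/cm³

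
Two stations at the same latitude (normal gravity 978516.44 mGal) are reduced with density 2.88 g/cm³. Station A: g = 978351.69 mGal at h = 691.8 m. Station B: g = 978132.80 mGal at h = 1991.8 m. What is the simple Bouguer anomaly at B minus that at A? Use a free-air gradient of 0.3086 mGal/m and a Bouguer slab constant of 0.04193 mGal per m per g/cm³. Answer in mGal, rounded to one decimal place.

25.3

Δg_SB(A) = 978351.69 − 978516.44 + 0.3086×691.8 − 0.04193×2.88×691.8 = -34.80 mGal
Δg_SB(B) = 978132.80 − 978516.44 + 0.3086×1991.8 − 0.04193×2.88×1991.8 = -9.50 mGal
Difference = -9.50 − (-34.80) = 25.30 mGal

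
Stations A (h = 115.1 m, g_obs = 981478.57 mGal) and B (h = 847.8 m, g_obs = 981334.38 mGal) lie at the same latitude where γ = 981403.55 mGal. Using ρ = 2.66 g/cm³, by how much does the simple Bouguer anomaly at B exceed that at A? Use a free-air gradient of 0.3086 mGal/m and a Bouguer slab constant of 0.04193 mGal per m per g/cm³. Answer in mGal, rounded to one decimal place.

0.2

Δg_SB(A) = 981478.57 − 981403.55 + 0.3086×115.1 − 0.04193×2.66×115.1 = 97.70 mGal
Δg_SB(B) = 981334.38 − 981403.55 + 0.3086×847.8 − 0.04193×2.66×847.8 = 97.90 mGal
Difference = 97.90 − (97.70) = 0.20 mGal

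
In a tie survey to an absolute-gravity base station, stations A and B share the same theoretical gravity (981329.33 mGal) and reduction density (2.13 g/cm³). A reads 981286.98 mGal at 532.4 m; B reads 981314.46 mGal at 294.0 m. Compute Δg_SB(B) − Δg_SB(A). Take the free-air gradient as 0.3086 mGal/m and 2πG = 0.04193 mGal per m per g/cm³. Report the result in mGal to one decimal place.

Δg_SB(A) = 981286.98 − 981329.33 + 0.3086×532.4 − 0.04193×2.13×532.4 = 74.40 mGal
Δg_SB(B) = 981314.46 − 981329.33 + 0.3086×294.0 − 0.04193×2.13×294.0 = 49.60 mGal
Difference = 49.60 − (74.40) = -24.80 mGal

-24.8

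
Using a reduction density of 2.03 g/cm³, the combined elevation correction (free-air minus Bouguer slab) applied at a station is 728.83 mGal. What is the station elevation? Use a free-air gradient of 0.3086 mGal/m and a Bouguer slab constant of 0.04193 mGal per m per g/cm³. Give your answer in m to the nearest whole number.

3261

Combined gradient = 0.3086 − 0.04193 × 2.03 = 0.2234821 mGal/m
h = 728.83 / 0.2234821 = 3261.25 m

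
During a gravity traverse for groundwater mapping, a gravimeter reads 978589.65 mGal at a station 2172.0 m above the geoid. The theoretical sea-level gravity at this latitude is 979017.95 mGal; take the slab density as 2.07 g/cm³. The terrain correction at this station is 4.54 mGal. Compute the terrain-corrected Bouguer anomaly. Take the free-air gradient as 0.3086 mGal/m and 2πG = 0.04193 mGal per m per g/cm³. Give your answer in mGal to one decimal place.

58.0

Free-air correction = 0.3086 × 2172.0 = 670.28 mGal
Free-air anomaly = 978589.65 − 979017.95 + (670.28) = 241.98 mGal
Bouguer slab correction = 0.04193 × 2.07 × 2172.0 = 188.52 mGal
Simple Bouguer anomaly = 241.98 − (188.52) = 53.46 mGal
Complete Bouguer anomaly = 53.46 + 4.54 = 58.00 mGal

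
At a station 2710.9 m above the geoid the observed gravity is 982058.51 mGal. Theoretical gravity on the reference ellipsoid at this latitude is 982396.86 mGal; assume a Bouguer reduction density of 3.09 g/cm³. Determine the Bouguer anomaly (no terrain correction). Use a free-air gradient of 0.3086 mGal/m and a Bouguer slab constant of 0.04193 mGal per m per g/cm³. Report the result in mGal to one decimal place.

Free-air correction = 0.3086 × 2710.9 = 836.58 mGal
Free-air anomaly = 982058.51 − 982396.86 + (836.58) = 498.23 mGal
Bouguer slab correction = 0.04193 × 3.09 × 2710.9 = 351.23 mGal
Simple Bouguer anomaly = 498.23 − (351.23) = 147.00 mGal

147.0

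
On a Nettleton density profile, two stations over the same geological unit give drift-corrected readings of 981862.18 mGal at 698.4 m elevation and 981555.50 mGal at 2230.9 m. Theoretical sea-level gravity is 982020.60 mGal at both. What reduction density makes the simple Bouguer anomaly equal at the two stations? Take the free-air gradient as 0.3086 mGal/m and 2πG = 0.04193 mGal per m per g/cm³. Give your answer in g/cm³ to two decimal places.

Δg_obs = 981555.50 − 981862.18 = -306.68 mGal over Δh = 2230.9 − 698.4 = 1532.5 m
Equal Bouguer anomalies ⇒ Δg_obs + (0.3086 − 0.04193ρ)·Δh = 0
0.3086 − 0.04193ρ = −Δg_obs/Δh = 0.20012
ρ = (0.3086 − 0.20012) / 0.04193 = 2.59 g/cm³

2.59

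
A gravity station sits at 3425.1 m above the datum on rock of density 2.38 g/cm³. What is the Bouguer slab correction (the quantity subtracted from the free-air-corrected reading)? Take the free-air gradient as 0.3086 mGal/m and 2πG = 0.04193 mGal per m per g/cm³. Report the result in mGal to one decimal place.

341.8

Bouguer slab correction = 0.04193 × 2.38 × 3425.1 = 341.8 mGal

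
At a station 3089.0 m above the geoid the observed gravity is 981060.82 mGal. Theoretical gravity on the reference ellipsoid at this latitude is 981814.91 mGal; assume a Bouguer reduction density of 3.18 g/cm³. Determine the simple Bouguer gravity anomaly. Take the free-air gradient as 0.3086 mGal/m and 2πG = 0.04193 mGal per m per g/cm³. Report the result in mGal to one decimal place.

Free-air correction = 0.3086 × 3089.0 = 953.27 mGal
Free-air anomaly = 981060.82 − 981814.91 + (953.27) = 199.18 mGal
Bouguer slab correction = 0.04193 × 3.18 × 3089.0 = 411.88 mGal
Simple Bouguer anomaly = 199.18 − (411.88) = -212.70 mGal

-212.7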